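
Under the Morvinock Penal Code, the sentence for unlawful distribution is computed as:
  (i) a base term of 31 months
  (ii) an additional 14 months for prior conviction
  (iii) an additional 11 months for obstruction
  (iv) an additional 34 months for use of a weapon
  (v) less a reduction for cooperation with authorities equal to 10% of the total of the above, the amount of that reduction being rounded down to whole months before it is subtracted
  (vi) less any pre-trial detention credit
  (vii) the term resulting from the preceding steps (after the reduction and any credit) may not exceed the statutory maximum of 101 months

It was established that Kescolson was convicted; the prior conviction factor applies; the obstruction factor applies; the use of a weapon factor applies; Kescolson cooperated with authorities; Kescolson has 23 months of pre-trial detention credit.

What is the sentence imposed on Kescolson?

Prior conviction enhancement: +14 months
Obstruction enhancement: +11 months
Use of a weapon enhancement: +34 months
Adjusted term: 31 months + 14 months + 11 months + 34 months = 90 months
Cooperation with authorities reduction: 10% of 90 months = 9 months (rounded down)
After reduction: 90 − 9 = 81 months
Less pre-trial detention credit: 81 months − 23 months = 58 months
Cap at 101 months: 58 months is within the cap, no reduction.

58 months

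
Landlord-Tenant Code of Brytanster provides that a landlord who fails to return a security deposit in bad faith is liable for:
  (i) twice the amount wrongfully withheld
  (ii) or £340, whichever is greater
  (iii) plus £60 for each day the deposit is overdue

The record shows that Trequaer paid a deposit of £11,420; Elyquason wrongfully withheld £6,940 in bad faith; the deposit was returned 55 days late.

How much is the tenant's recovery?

£17,180

Doubled: 2 × £6,940 = £13,880
Minimum £340: £13,880 meets the minimum, no increase.
Late-return penalty: 55 × £60 = £3,300
Damages plus late penalty: £13,880 + £3,300 = £17,180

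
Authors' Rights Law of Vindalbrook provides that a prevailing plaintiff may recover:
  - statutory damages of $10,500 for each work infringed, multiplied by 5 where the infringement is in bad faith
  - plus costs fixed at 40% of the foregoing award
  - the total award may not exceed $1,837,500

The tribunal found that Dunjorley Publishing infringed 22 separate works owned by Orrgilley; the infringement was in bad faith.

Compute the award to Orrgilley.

Statutory damages: 22 × $10,500 = $231,000
Multiplied by 5: 5 × $231,000 = $1,155,000
Costs: 40% of $1,155,000 = $462,000
Award plus costs: $1,155,000 + $462,000 = $1,617,000
Cap at $1,837,500: $1,617,000 is within the cap, no reduction.

$1,617,000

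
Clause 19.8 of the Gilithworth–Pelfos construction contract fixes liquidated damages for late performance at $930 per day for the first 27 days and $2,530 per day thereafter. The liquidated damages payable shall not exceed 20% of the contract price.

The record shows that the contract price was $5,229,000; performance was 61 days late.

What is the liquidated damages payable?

First 27 days: 27 × $930 = $25,110
Remaining days: (61 − 27) × $2,530 = $86,020
Accrued per-day damages: $25,110 + $86,020 = $111,130
Cap: 20% of $5,229,000 = $1,045,800
Cap at $1,045,800: $111,130 is within the cap, no reduction.

$111,130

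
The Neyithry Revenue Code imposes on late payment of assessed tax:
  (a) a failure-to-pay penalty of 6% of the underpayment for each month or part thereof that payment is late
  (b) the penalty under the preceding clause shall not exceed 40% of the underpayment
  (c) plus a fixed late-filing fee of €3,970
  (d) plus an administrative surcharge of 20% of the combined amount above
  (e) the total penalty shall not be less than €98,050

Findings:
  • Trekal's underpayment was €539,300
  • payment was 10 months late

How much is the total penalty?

Penalty: €263,628

Accrued rate: 6% × 10 = 60%, capped at 40% → 40%
Failure-to-pay penalty: 40% of €539,300 = €215,720
Penalty before surcharge: €215,720 + €3,970 = €219,690
Administrative surcharge: 20% of €219,690 = €43,938
Total penalty: €219,690 + €43,938 = €263,628
Minimum €98,050: €263,628 meets the minimum, no increase.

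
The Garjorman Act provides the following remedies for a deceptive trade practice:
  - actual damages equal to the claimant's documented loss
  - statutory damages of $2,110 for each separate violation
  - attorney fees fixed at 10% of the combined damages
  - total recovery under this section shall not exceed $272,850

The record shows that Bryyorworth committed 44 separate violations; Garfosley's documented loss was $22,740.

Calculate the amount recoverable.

Total recovery: $127,138

Statutory damages: 44 × $2,110 = $92,840
Combined damages: $22,740 + $92,840 = $115,580
Attorney fees: 10% of $115,580 = $11,558
Total before cap: $115,580 + $11,558 = $127,138
Cap at $272,850: $127,138 is within the cap, no reduction.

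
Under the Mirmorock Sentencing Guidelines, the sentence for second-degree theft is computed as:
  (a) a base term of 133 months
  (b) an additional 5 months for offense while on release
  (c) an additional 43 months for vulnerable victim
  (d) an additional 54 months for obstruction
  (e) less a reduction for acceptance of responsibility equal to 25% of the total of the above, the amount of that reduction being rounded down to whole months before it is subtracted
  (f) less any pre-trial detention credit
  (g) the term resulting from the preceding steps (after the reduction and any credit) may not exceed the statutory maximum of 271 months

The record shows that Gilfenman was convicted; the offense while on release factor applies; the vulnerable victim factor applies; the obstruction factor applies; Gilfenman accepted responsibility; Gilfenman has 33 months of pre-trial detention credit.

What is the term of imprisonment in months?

Offense while on release enhancement: +5 months
Vulnerable victim enhancement: +43 months
Obstruction enhancement: +54 months
Adjusted term: 133 months + 5 months + 43 months + 54 months = 235 months
Acceptance of responsibility reduction: 25% of 235 months = 58 months (rounded down)
After reduction: 235 − 58 = 177 months
Less pre-trial detention credit: 177 months − 33 months = 144 months
Cap at 271 months: 144 months is within the cap, no reduction.

144 months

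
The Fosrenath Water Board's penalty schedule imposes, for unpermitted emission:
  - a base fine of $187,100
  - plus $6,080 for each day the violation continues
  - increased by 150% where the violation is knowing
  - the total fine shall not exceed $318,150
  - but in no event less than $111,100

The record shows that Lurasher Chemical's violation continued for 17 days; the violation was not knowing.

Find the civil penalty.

Per-day component: 17 × $6,080 = $103,360
Base plus per-day: $187,100 + $103,360 = $290,460
The violation was not knowing: no 150% increase.
Cap at $318,150: $290,460 is within the cap, no reduction.
Minimum $111,100: $290,460 meets the minimum, no increase.

Civil penalty: $290,460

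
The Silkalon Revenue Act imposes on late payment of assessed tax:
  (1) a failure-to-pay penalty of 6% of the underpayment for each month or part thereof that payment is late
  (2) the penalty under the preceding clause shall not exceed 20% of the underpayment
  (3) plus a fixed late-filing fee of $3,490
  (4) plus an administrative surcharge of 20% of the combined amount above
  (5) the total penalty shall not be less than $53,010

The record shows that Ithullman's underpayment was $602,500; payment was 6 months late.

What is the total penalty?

Accrued rate: 6% × 6 = 36%, capped at 20% → 20%
Failure-to-pay penalty: 20% of $602,500 = $120,500
Penalty before surcharge: $120,500 + $3,490 = $123,990
Administrative surcharge: 20% of $123,990 = $24,798
Total penalty: $123,990 + $24,798 = $148,788
Minimum $53,010: $148,788 meets the minimum, no increase.

$148,788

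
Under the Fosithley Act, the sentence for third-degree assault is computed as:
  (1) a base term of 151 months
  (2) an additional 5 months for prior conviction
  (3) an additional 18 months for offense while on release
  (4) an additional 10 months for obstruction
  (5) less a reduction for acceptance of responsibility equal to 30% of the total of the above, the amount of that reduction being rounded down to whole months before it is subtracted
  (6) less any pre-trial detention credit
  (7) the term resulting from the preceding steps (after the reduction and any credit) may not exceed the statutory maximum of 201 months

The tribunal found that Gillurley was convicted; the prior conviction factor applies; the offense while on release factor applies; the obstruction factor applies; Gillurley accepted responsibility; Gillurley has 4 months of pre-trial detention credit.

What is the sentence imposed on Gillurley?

125 months

Prior conviction enhancement: +5 months
Offense while on release enhancement: +18 months
Obstruction enhancement: +10 months
Adjusted term: 151 months + 5 months + 18 months + 10 months = 184 months
Acceptance of responsibility reduction: 30% of 184 months = 55 months (rounded down)
After reduction: 184 − 55 = 129 months
Less pre-trial detention credit: 129 months − 4 months = 125 months
Cap at 201 months: 125 months is within the cap, no reduction.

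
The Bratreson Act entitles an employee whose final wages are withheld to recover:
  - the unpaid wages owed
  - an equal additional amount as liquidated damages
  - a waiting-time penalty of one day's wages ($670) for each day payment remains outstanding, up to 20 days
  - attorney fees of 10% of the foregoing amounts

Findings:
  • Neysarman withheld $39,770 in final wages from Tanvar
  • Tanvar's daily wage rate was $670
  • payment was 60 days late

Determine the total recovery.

$102,234

Liquidated damages (equal amount): $39,770
Penalty days: min(60, 20) = 20
Waiting-time penalty: 20 × $670 = $13,400
Subtotal: $39,770 + $39,770 + $13,400 = $92,940
Attorney fees: 10% of $92,940 = $9,294
Total award: $92,940 + $9,294 = $102,234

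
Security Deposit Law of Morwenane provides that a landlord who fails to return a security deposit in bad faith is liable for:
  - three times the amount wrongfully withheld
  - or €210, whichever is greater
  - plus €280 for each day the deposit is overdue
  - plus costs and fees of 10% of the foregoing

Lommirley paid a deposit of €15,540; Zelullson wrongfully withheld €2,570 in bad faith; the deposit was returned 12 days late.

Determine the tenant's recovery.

€12,177

Trebled: 3 × €2,570 = €7,710
Minimum €210: €7,710 meets the minimum, no increase.
Late-return penalty: 12 × €280 = €3,360
Damages plus late penalty: €7,710 + €3,360 = €11,070
Costs and fees: 10% of €11,070 = €1,107
Total recovery: €11,070 + €1,107 = €12,177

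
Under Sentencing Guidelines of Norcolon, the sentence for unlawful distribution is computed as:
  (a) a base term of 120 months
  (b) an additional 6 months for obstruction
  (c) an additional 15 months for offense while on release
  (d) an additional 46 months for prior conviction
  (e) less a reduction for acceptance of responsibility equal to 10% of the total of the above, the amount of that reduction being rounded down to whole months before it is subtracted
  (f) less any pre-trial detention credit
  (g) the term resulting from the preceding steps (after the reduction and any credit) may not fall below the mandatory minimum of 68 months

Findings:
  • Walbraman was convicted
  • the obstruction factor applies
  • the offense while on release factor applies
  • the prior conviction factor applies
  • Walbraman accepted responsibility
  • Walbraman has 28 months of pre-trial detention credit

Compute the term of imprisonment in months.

Obstruction enhancement: +6 months
Offense while on release enhancement: +15 months
Prior conviction enhancement: +46 months
Adjusted term: 120 months + 6 months + 15 months + 46 months = 187 months
Acceptance of responsibility reduction: 10% of 187 months = 18 months (rounded down)
After reduction: 187 − 18 = 169 months
Less pre-trial detention credit: 169 months − 28 months = 141 months
Minimum 68 months: 141 months meets the minimum, no increase.

141 months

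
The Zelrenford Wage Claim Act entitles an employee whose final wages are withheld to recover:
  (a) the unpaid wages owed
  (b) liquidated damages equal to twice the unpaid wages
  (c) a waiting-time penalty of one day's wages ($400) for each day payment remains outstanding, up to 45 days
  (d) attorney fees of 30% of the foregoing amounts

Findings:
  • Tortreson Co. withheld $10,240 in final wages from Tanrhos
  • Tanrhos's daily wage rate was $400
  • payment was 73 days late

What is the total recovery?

$63,336

Doubled: 2 × $10,240 = $20,480
Penalty days: min(73, 45) = 45
Waiting-time penalty: 45 × $400 = $18,000
Subtotal: $10,240 + $20,480 + $18,000 = $48,720
Attorney fees: 30% of $48,720 = $14,616
Total award: $48,720 + $14,616 = $63,336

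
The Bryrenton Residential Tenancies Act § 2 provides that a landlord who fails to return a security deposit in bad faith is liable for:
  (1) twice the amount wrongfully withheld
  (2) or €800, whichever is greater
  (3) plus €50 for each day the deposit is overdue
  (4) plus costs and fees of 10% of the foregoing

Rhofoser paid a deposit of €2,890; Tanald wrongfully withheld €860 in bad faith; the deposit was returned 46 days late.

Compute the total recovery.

Recovery: €4,422

Doubled: 2 × €860 = €1,720
Minimum €800: €1,720 meets the minimum, no increase.
Late-return penalty: 46 × €50 = €2,300
Damages plus late penalty: €1,720 + €2,300 = €4,020
Costs and fees: 10% of €4,020 = €402
Total recovery: €4,020 + €402 = €4,422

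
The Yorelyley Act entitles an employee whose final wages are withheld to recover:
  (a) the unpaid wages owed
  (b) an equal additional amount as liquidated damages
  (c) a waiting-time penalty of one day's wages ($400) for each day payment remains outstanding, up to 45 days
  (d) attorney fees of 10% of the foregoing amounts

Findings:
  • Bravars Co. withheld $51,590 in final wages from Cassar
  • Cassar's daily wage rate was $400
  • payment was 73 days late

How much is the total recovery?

Liquidated damages (equal amount): $51,590
Penalty days: min(73, 45) = 45
Waiting-time penalty: 45 × $400 = $18,000
Subtotal: $51,590 + $51,590 + $18,000 = $121,180
Attorney fees: 10% of $121,180 = $12,118
Total award: $121,180 + $12,118 = $133,298

$133,298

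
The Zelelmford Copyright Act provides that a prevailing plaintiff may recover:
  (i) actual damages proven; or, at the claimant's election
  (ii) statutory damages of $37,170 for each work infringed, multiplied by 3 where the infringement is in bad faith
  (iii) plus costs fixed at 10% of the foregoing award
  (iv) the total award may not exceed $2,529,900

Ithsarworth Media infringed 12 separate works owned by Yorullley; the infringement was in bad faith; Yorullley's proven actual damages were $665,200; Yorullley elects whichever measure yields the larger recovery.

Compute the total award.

$1,471,932

Statutory damages: 12 × $37,170 = $446,040
Trebled: 3 × $446,040 = $1,338,120
Greater of actual damages ($665,200) or enhanced statutory damages ($1,338,120): $1,338,120
Costs: 10% of $1,338,120 = $133,812
Award plus costs: $1,338,120 + $133,812 = $1,471,932
Cap at $2,529,900: $1,471,932 is within the cap, no reduction.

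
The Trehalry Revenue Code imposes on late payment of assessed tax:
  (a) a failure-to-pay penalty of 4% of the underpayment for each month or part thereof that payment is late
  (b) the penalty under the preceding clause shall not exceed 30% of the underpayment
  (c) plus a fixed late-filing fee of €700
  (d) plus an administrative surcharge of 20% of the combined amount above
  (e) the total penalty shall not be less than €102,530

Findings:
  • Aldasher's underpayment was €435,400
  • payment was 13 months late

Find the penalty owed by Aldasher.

Accrued rate: 4% × 13 = 52%, capped at 30% → 30%
Failure-to-pay penalty: 30% of €435,400 = €130,620
Penalty before surcharge: €130,620 + €700 = €131,320
Administrative surcharge: 20% of €131,320 = €26,264
Total penalty: €131,320 + €26,264 = €157,584
Minimum €102,530: €157,584 meets the minimum, no increase.

€157,584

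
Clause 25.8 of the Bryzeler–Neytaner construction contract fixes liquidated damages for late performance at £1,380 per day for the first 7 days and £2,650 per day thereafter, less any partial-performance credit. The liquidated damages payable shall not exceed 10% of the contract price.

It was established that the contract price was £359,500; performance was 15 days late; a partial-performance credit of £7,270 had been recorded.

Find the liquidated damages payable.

£23,590

First 7 days: 7 × £1,380 = £9,660
Remaining days: (15 − 7) × £2,650 = £21,200
Accrued per-day damages: £9,660 + £21,200 = £30,860
Less partial-performance credit: £30,860 − £7,270 = £23,590
Cap: 10% of £359,500 = £35,950
Cap at £35,950: £23,590 is within the cap, no reduction.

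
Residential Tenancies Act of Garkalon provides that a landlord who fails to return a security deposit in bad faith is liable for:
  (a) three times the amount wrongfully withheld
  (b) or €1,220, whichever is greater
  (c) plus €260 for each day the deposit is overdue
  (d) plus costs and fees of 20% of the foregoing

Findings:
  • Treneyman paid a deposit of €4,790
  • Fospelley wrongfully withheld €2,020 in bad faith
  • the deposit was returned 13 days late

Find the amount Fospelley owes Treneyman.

Trebled: 3 × €2,020 = €6,060
Minimum €1,220: €6,060 meets the minimum, no increase.
Late-return penalty: 13 × €260 = €3,380
Damages plus late penalty: €6,060 + €3,380 = €9,440
Costs and fees: 20% of €9,440 = €1,888
Total recovery: €9,440 + €1,888 = €11,328

Recovery: €11,328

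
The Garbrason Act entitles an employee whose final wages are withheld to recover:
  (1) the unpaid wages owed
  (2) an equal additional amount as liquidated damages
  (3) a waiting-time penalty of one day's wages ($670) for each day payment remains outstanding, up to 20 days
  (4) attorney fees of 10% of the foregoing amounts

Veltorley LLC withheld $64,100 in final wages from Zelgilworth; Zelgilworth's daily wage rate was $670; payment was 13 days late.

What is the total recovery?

Liquidated damages (equal amount): $64,100
Penalty days: min(13, 20) = 13
Waiting-time penalty: 13 × $670 = $8,710
Subtotal: $64,100 + $64,100 + $8,710 = $136,910
Attorney fees: 10% of $136,910 = $13,691
Total award: $136,910 + $13,691 = $150,601

$150,601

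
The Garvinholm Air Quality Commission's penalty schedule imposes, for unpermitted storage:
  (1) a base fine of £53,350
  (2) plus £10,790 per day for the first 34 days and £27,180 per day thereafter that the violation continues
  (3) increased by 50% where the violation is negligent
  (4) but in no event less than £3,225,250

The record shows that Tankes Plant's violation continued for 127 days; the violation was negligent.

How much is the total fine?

£4,421,925

First 34 days: 34 × £10,790 = £366,860
Remaining days: (127 − 34) × £27,180 = £2,527,740
Per-day component: £366,860 + £2,527,740 = £2,894,600
Base plus per-day: £53,350 + £2,894,600 = £2,947,950
Enhancement: 50% of £2,947,950 = £1,473,975
Enhanced fine: £2,947,950 + £1,473,975 = £4,421,925
Minimum £3,225,250: £4,421,925 meets the minimum, no increase.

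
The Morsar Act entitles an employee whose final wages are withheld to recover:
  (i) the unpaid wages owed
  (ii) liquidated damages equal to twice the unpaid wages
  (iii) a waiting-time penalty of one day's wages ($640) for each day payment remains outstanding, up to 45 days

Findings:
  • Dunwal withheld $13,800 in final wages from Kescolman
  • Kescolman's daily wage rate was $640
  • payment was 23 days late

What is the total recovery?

$56,120

Doubled: 2 × $13,800 = $27,600
Penalty days: min(23, 45) = 23
Waiting-time penalty: 23 × $640 = $14,720
Total award: $13,800 + $27,600 + $14,720 = $56,120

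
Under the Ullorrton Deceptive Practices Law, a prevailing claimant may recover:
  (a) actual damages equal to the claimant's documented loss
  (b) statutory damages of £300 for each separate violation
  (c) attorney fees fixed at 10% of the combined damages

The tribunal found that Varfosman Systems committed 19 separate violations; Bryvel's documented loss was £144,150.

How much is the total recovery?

£164,835

Statutory damages: 19 × £300 = £5,700
Combined damages: £144,150 + £5,700 = £149,850
Attorney fees: 10% of £149,850 = £14,985
Total recovery: £149,850 + £14,985 = £164,835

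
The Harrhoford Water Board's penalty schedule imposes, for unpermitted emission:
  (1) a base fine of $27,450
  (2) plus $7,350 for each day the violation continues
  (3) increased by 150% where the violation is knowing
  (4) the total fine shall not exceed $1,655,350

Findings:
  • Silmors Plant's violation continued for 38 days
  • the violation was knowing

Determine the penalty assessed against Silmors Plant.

Per-day component: 38 × $7,350 = $279,300
Base plus per-day: $27,450 + $279,300 = $306,750
Enhancement: 150% of $306,750 = $460,125
Enhanced fine: $306,750 + $460,125 = $766,875
Cap at $1,655,350: $766,875 is within the cap, no reduction.

$766,875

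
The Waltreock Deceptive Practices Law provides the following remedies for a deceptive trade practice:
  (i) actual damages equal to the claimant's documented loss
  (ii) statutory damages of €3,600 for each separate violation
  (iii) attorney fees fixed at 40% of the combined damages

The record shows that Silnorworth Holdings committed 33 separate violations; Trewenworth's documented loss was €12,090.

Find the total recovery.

€183,246

Statutory damages: 33 × €3,600 = €118,800
Combined damages: €12,090 + €118,800 = €130,890
Attorney fees: 40% of €130,890 = €52,356
Total recovery: €130,890 + €52,356 = €183,246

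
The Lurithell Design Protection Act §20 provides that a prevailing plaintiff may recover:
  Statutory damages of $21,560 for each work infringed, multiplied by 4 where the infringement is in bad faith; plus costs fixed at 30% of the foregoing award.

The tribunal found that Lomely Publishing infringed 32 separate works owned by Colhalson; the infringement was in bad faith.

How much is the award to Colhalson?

Statutory damages: 32 × $21,560 = $689,920
Multiplied by 4: 4 × $689,920 = $2,759,680
Costs: 30% of $2,759,680 = $827,904
Award plus costs: $2,759,680 + $827,904 = $3,587,584

$3,587,584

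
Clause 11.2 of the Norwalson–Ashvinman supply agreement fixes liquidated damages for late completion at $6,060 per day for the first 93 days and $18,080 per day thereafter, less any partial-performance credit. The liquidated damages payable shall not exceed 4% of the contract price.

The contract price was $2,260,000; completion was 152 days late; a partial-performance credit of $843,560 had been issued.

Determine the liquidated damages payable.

$90,400

First 93 days: 93 × $6,060 = $563,580
Remaining days: (152 − 93) × $18,080 = $1,066,720
Accrued per-day damages: $563,580 + $1,066,720 = $1,630,300
Less partial-performance credit: $1,630,300 − $843,560 = $786,740
Cap: 4% of $2,260,000 = $90,400
Cap at $90,400: $786,740 exceeds the cap → $90,400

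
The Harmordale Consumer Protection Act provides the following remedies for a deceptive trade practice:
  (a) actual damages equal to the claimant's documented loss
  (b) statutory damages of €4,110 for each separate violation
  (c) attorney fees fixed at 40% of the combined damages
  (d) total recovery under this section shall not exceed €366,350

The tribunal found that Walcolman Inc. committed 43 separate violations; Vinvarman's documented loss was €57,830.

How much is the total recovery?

Statutory damages: 43 × €4,110 = €176,730
Combined damages: €57,830 + €176,730 = €234,560
Attorney fees: 40% of €234,560 = €93,824
Total before cap: €234,560 + €93,824 = €328,384
Cap at €366,350: €328,384 is within the cap, no reduction.

€328,384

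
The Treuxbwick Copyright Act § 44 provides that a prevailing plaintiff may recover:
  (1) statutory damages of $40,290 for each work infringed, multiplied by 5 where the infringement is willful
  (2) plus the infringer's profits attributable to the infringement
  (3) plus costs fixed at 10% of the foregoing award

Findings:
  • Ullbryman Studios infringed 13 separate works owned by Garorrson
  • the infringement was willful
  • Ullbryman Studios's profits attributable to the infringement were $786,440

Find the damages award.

Statutory damages: 13 × $40,290 = $523,770
Multiplied by 5: 5 × $523,770 = $2,618,850
Combined award: $2,618,850 + $786,440 = $3,405,290
Costs: 10% of $3,405,290 = $340,529
Award plus costs: $3,405,290 + $340,529 = $3,745,819

$3,745,819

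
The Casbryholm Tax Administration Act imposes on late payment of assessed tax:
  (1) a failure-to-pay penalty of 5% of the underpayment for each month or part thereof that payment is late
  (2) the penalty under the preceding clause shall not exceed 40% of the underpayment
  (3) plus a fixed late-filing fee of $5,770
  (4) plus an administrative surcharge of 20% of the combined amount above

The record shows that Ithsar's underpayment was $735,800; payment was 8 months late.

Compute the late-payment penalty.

$360,108

Accrued rate: 5% × 8 = 40%, capped at 40% → 40%
Failure-to-pay penalty: 40% of $735,800 = $294,320
Penalty before surcharge: $294,320 + $5,770 = $300,090
Administrative surcharge: 20% of $300,090 = $60,018
Total penalty: $300,090 + $60,018 = $360,108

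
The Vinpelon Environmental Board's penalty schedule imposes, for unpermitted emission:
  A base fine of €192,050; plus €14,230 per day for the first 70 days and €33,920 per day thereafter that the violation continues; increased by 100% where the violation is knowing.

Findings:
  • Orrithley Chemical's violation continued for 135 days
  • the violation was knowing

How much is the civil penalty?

€6,785,900

First 70 days: 70 × €14,230 = €996,100
Remaining days: (135 − 70) × €33,920 = €2,204,800
Per-day component: €996,100 + €2,204,800 = €3,200,900
Base plus per-day: €192,050 + €3,200,900 = €3,392,950
Enhancement: 100% of €3,392,950 = €3,392,950
Enhanced fine: €3,392,950 + €3,392,950 = €6,785,900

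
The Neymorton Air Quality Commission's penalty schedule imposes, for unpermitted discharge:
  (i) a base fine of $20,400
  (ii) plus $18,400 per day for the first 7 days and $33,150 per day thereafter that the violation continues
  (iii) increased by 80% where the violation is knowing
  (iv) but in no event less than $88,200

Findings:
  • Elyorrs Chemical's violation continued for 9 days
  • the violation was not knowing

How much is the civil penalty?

First 7 days: 7 × $18,400 = $128,800
Remaining days: (9 − 7) × $33,150 = $66,300
Per-day component: $128,800 + $66,300 = $195,100
Base plus per-day: $20,400 + $195,100 = $215,500
The violation was not knowing: no 80% increase.
Minimum $88,200: $215,500 meets the minimum, no increase.

Civil penalty: $215,500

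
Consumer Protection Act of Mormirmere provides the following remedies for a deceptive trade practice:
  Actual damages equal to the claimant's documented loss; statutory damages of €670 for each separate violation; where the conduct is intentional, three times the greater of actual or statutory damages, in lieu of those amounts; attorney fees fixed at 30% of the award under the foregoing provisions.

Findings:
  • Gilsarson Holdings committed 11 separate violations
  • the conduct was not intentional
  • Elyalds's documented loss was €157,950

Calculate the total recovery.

Statutory damages: 11 × €670 = €7,370
Conduct not intentional: the in-lieu enhancement does not apply.
Actual plus statutory damages: €157,950 + €7,370 = €165,320
Attorney fees: 30% of €165,320 = €49,596
Total recovery: €165,320 + €49,596 = €214,916

€214,916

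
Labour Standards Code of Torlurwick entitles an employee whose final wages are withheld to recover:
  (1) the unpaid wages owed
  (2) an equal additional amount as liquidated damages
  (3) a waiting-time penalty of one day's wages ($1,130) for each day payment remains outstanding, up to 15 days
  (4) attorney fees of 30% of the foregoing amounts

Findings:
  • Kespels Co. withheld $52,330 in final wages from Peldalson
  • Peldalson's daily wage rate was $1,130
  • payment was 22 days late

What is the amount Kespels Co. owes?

Liquidated damages (equal amount): $52,330
Penalty days: min(22, 15) = 15
Waiting-time penalty: 15 × $1,130 = $16,950
Subtotal: $52,330 + $52,330 + $16,950 = $121,610
Attorney fees: 30% of $121,610 = $36,483
Total award: $121,610 + $36,483 = $158,093

$158,093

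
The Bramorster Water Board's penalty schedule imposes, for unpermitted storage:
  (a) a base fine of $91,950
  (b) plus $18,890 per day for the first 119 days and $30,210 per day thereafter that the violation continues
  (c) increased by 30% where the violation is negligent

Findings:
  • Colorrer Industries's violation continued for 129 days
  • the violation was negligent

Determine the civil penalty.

$3,434,548

First 119 days: 119 × $18,890 = $2,247,910
Remaining days: (129 − 119) × $30,210 = $302,100
Per-day component: $2,247,910 + $302,100 = $2,550,010
Base plus per-day: $91,950 + $2,550,010 = $2,641,960
Enhancement: 30% of $2,641,960 = $792,588
Enhanced fine: $2,641,960 + $792,588 = $3,434,548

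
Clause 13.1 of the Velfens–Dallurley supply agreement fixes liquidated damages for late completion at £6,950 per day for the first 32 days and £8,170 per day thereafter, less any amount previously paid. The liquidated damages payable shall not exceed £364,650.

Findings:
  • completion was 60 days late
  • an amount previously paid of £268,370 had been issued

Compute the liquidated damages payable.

£182,790

First 32 days: 32 × £6,950 = £222,400
Remaining days: (60 − 32) × £8,170 = £228,760
Accrued per-day damages: £222,400 + £228,760 = £451,160
Less amount previously paid: £451,160 − £268,370 = £182,790
Cap at £364,650: £182,790 is within the cap, no reduction.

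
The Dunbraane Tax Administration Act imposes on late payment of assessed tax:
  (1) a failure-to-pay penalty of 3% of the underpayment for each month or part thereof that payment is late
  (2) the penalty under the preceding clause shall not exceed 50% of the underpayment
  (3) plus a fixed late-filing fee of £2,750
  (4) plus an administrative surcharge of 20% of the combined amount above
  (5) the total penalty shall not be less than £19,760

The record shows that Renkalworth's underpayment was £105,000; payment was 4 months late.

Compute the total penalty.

Accrued rate: 3% × 4 = 12%, capped at 50% → 12%
Failure-to-pay penalty: 12% of £105,000 = £12,600
Penalty before surcharge: £12,600 + £2,750 = £15,350
Administrative surcharge: 20% of £15,350 = £3,070
Total penalty: £15,350 + £3,070 = £18,420
Minimum £19,760: £18,420 is below the minimum → £19,760

Penalty: £19,760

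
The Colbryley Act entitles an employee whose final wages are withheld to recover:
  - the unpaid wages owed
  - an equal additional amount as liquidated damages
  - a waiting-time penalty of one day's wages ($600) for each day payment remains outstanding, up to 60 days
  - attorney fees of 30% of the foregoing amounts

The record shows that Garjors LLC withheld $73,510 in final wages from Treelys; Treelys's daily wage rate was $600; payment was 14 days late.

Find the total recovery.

Liquidated damages (equal amount): $73,510
Penalty days: min(14, 60) = 14
Waiting-time penalty: 14 × $600 = $8,400
Subtotal: $73,510 + $73,510 + $8,400 = $155,420
Attorney fees: 30% of $155,420 = $46,626
Total award: $155,420 + $46,626 = $202,046

Total award: $202,046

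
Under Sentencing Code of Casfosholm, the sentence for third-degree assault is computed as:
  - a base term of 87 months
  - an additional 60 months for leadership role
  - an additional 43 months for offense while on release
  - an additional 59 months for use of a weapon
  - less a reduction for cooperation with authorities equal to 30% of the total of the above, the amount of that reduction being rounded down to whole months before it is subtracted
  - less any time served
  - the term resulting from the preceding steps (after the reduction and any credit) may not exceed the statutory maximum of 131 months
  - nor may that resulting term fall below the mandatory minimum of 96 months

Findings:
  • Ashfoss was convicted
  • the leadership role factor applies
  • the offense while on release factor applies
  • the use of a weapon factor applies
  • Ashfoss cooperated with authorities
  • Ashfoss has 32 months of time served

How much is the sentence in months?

131 months

Leadership role enhancement: +60 months
Offense while on release enhancement: +43 months
Use of a weapon enhancement: +59 months
Adjusted term: 87 months + 60 months + 43 months + 59 months = 249 months
Cooperation with authorities reduction: 30% of 249 months = 74 months (rounded down)
After reduction: 249 − 74 = 175 months
Less time served: 175 months − 32 months = 143 months
Cap at 131 months: 143 months exceeds the cap → 131 months
Minimum 96 months: 131 months meets the minimum, no increase.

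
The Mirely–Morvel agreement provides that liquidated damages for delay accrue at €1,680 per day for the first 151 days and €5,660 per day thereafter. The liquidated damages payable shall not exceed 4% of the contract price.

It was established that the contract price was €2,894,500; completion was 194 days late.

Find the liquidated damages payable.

First 151 days: 151 × €1,680 = €253,680
Remaining days: (194 − 151) × €5,660 = €243,380
Accrued per-day damages: €253,680 + €243,380 = €497,060
Cap: 4% of €2,894,500 = €115,780
Cap at €115,780: €497,060 exceeds the cap → €115,780

€115,780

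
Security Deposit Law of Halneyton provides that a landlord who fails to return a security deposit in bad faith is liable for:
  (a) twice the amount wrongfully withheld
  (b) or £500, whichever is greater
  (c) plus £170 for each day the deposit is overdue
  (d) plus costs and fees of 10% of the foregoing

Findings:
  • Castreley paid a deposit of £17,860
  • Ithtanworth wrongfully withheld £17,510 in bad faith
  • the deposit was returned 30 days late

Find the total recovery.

Doubled: 2 × £17,510 = £35,020
Minimum £500: £35,020 meets the minimum, no increase.
Late-return penalty: 30 × £170 = £5,100
Damages plus late penalty: £35,020 + £5,100 = £40,120
Costs and fees: 10% of £40,120 = £4,012
Total recovery: £40,120 + £4,012 = £44,132

Recovery: £44,132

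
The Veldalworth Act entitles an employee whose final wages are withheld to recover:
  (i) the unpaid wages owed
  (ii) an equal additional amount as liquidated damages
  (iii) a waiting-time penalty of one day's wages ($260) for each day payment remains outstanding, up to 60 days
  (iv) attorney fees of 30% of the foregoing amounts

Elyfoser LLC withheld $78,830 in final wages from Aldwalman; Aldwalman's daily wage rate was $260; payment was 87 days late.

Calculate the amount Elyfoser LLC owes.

$225,238

Liquidated damages (equal amount): $78,830
Penalty days: min(87, 60) = 60
Waiting-time penalty: 60 × $260 = $15,600
Subtotal: $78,830 + $78,830 + $15,600 = $173,260
Attorney fees: 30% of $173,260 = $51,978
Total award: $173,260 + $51,978 = $225,238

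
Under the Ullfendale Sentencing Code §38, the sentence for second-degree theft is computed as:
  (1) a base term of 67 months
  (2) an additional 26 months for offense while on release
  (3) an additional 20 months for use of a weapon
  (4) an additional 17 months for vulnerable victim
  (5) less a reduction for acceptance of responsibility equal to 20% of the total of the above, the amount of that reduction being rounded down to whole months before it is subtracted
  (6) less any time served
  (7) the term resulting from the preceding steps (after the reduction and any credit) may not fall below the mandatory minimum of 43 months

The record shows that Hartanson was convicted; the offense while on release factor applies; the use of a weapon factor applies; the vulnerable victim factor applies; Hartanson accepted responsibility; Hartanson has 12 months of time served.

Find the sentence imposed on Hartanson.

92 months

Offense while on release enhancement: +26 months
Use of a weapon enhancement: +20 months
Vulnerable victim enhancement: +17 months
Adjusted term: 67 months + 26 months + 20 months + 17 months = 130 months
Acceptance of responsibility reduction: 20% of 130 months = 26 months (rounded down)
After reduction: 130 − 26 = 104 months
Less time served: 104 months − 12 months = 92 months
Minimum 43 months: 92 months meets the minimum, no increase.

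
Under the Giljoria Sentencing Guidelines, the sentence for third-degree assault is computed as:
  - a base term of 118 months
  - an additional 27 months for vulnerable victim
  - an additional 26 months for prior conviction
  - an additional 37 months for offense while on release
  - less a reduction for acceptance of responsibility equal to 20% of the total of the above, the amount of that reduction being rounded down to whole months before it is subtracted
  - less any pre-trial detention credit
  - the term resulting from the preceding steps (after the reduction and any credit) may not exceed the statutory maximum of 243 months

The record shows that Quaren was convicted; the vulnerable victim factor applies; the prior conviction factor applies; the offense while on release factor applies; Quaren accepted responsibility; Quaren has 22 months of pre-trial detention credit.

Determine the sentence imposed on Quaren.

Vulnerable victim enhancement: +27 months
Prior conviction enhancement: +26 months
Offense while on release enhancement: +37 months
Adjusted term: 118 months + 27 months + 26 months + 37 months = 208 months
Acceptance of responsibility reduction: 20% of 208 months = 41 months (rounded down)
After reduction: 208 − 41 = 167 months
Less pre-trial detention credit: 167 months − 22 months = 145 months
Cap at 243 months: 145 months is within the cap, no reduction.

145 months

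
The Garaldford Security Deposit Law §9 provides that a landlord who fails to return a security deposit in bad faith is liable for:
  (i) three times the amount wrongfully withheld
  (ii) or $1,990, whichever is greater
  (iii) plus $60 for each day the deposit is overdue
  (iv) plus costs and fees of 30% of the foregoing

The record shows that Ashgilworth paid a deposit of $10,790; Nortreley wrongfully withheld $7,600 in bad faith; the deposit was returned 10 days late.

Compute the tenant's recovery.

$30,420

Trebled: 3 × $7,600 = $22,800
Minimum $1,990: $22,800 meets the minimum, no increase.
Late-return penalty: 10 × $60 = $600
Damages plus late penalty: $22,800 + $600 = $23,400
Costs and fees: 30% of $23,400 = $7,020
Total recovery: $23,400 + $7,020 = $30,420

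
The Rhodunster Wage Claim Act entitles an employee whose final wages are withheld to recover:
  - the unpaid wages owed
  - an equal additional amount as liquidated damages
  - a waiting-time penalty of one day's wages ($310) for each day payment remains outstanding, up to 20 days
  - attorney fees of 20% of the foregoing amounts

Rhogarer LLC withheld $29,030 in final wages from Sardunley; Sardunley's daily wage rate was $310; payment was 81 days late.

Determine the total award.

Liquidated damages (equal amount): $29,030
Penalty days: min(81, 20) = 20
Waiting-time penalty: 20 × $310 = $6,200
Subtotal: $29,030 + $29,030 + $6,200 = $64,260
Attorney fees: 20% of $64,260 = $12,852
Total award: $64,260 + $12,852 = $77,112

$77,112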